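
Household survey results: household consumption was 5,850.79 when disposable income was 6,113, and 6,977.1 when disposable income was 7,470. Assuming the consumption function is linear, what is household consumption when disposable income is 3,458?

MPC = (6977.1 − 5850.79)/(7470 − 6113) = 1126.31/1357 = 0.83
a = 5850.79 − 0.83(6113) = 5850.79 − 5073.79 = 777
C = 777 + 0.83(3458) = 777 + 2870.14 = 3647.14

C = 3647.14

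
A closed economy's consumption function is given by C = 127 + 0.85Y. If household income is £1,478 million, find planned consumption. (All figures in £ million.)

C = 127 + 0.85(1478) = 127 + 1256.3 = 1383.3

C = 1383.3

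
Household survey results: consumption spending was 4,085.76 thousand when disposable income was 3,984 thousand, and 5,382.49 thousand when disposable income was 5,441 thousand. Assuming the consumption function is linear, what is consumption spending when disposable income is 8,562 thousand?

MPC = (5382.49 − 4085.76)/(5441 − 3984) = 1296.73/1457 = 0.89
a = 4085.76 − 0.89(3984) = 4085.76 − 3545.76 = 540
C = 540 + 0.89(8562) = 540 + 7620.18 = 8160.18

C = 8160.18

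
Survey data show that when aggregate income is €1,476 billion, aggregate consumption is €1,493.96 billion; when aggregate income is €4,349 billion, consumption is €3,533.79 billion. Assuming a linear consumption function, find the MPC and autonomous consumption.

MPC = 0.71; a = 446

MPC = ΔC/ΔY = (3533.79 − 1493.96)/(4349 − 1476) = 2039.83/2873 = 0.71
a = C − MPC·Y = 1493.96 − 0.71(1476) = 1493.96 − 1047.96 = 446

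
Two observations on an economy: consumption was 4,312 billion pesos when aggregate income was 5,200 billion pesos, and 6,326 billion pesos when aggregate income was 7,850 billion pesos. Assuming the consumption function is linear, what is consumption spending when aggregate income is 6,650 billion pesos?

MPC = (6326 − 4312)/(7850 − 5200) = 2014/2650 = 0.76
a = 4312 − 0.76(5200) = 4312 − 3952 = 360
C = 360 + 0.76(6650) = 360 + 5054 = 5414

C = 5414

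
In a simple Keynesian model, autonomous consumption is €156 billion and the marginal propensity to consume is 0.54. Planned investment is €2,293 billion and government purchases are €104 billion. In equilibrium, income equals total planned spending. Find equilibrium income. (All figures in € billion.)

Y = 5550

Y = C + I + G = 156 + 0.54Y + 2293 + 104
Y − 0.54Y = 2553
0.46Y = 2553, so Y = 2553/0.46 = 5550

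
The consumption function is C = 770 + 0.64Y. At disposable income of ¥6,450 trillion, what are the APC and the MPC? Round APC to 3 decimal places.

APC = 0.759; MPC = 0.64

MPC = 0.64 (the slope of the consumption function)
C = 770 + 0.64(6450) = 4898, so APC = 4898/6450 = 0.759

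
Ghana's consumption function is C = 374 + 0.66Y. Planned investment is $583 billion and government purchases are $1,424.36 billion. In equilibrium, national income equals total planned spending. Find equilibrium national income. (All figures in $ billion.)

Y = C + I + G = 374 + 0.66Y + 583 + 1424.36
Y − 0.66Y = 2381.36
0.34Y = 2381.36, so Y = 2381.36/0.34 = 7004

Y = 7004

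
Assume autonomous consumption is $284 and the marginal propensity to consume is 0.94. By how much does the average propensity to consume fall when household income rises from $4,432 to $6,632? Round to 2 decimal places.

At Y = 4432: C = 284 + 0.94(4432) = 4450.08, APC = 4450.08/4432 = 1.004
At Y = 6632: C = 6518.08, APC = 6518.08/6632 = 0.983
Fall in APC = 1.004 − 0.983 = 0.021 ≈ 0.02

ΔAPC = 0.02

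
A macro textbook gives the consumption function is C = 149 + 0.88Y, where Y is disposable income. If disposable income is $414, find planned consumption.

C = 513.32

C = 149 + 0.88(414) = 149 + 364.32 = 513.32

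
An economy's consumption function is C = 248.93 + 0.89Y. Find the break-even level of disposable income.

Y = 2263

At break-even, C = Y: 248.93 + 0.89Y = Y
0.11Y = 248.93, so Y = 248.93/0.11 = 2263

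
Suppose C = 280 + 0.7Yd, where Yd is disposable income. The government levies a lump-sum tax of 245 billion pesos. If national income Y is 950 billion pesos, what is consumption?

C = 773.5

Yd = Y − T = 950 − 245 = 705
C = 280 + 0.7(705) = 280 + 493.5 = 773.5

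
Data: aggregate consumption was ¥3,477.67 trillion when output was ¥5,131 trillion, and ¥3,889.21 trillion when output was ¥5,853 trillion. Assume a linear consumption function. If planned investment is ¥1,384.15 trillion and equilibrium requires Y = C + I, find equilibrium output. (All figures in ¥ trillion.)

MPC = (3889.21 − 3477.67)/(5853 − 5131) = 411.54/722 = 0.57
a = 3477.67 − 0.57(5131) = 553
Equilibrium: Y = 553 + 0.57Y + 1384.15
0.43Y = 1937.15, so Y = 1937.15/0.43 = 4505

Y = 4505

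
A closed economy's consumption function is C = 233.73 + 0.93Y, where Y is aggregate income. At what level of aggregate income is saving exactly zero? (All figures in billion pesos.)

Y = 3339

At break-even, C = Y: 233.73 + 0.93Y = Y
0.07Y = 233.73, so Y = 233.73/0.07 = 3339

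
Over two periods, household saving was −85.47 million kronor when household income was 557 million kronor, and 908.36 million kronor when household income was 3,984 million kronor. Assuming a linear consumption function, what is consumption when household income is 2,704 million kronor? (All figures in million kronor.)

MPS = ΔS/ΔY = (908.36 − (-85.47))/(3984 − 557) = 993.83/3427 = 0.29
MPC = 1 − MPS = 0.71
Autonomous saving = -85.47 − 0.29(557) = -247, so a = 247
C = 247 + 0.71(2704) = 247 + 1919.84 = 2166.84

C = 2166.84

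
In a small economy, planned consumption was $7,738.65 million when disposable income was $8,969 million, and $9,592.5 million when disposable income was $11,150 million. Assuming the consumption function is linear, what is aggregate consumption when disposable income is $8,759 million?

C = 7560.15

MPC = (9592.5 − 7738.65)/(11150 − 8969) = 1853.85/2181 = 0.85
a = 7738.65 − 0.85(8969) = 7738.65 − 7623.65 = 115
C = 115 + 0.85(8759) = 115 + 7445.15 = 7560.15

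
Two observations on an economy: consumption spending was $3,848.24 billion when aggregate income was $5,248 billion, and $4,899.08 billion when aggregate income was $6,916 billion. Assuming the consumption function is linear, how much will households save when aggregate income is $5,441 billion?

MPC = (4899.08 − 3848.24)/(6916 − 5248) = 1050.84/1668 = 0.63
a = 3848.24 − 0.63(5248) = 3848.24 − 3306.24 = 542
C = 542 + 0.63(5441) = 3969.83
S = 5441 − 3969.83 = 1471.17

S = 1471.17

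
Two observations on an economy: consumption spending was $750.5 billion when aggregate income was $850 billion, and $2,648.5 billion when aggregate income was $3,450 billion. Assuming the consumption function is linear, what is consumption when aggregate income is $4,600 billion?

C = 3488

MPC = (2648.5 − 750.5)/(3450 − 850) = 1898/2600 = 0.73
a = 750.5 − 0.73(850) = 750.5 − 620.5 = 130
C = 130 + 0.73(4600) = 130 + 3358 = 3488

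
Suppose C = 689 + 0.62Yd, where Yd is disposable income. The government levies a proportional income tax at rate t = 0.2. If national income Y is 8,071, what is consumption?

Yd = (1 − 0.2)(8071) = 0.8(8071) = 6456.8
C = 689 + 0.62(6456.8) = 689 + 4003.216 = 4692.216

C = 4692.216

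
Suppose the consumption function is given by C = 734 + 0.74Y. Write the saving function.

S = Y − C = Y − (734 + 0.74Y) = -734 + (1 − 0.74)Y

S = -734 + 0.26Y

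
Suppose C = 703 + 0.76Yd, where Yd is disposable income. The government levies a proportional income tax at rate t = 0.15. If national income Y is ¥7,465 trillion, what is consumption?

Yd = (1 − 0.15)(7465) = 0.85(7465) = 6345.25
C = 703 + 0.76(6345.25) = 703 + 4822.39 = 5525.39

C = 5525.39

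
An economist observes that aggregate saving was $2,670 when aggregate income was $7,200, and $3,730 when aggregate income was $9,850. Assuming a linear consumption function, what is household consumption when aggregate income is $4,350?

MPS = ΔS/ΔY = (3730 − 2670)/(9850 − 7200) = 1060/2650 = 0.4
MPC = 1 − MPS = 0.6
Autonomous saving = 2670 − 0.4(7200) = -210, so a = 210
C = 210 + 0.6(4350) = 210 + 2610 = 2820

C = 2820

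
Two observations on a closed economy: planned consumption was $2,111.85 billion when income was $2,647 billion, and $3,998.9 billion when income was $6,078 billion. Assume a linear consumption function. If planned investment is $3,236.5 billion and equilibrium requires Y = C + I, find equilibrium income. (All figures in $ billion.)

Y = 8650

MPC = (3998.9 − 2111.85)/(6078 − 2647) = 1887.05/3431 = 0.55
a = 2111.85 − 0.55(2647) = 656
Equilibrium: Y = 656 + 0.55Y + 3236.5
0.45Y = 3892.5, so Y = 3892.5/0.45 = 8650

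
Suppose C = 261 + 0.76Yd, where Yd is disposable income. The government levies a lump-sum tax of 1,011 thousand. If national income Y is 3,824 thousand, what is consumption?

Yd = Y − T = 3824 − 1011 = 2813
C = 261 + 0.76(2813) = 261 + 2137.88 = 2398.88

C = 2398.88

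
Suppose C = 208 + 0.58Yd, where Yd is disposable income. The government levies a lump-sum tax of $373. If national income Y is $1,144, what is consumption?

C = 655.18

Yd = Y − T = 1144 − 373 = 771
C = 208 + 0.58(771) = 208 + 447.18 = 655.18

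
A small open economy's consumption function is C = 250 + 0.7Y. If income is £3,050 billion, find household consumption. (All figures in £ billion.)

C = 250 + 0.7(3050) = 250 + 2135 = 2385

C = 2385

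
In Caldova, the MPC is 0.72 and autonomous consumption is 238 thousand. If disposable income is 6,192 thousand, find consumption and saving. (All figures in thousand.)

C = 4696.24; S = 1495.76

C = 238 + 0.72(6192) = 238 + 4458.24 = 4696.24
S = Y − C = 6192 − 4696.24 = 1495.76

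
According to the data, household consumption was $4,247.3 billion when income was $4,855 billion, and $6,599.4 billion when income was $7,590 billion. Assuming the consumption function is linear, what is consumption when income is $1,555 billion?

C = 1409.3

MPC = (6599.4 − 4247.3)/(7590 − 4855) = 2352.1/2735 = 0.86
a = 4247.3 − 0.86(4855) = 4247.3 − 4175.3 = 72
C = 72 + 0.86(1555) = 72 + 1337.3 = 1409.3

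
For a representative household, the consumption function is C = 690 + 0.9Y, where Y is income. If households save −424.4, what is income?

Y = 2656

S = Y − C = -690 + 0.1Y
-690 + 0.1Y = -424.4, so 0.1Y = 265.6 and Y = 2656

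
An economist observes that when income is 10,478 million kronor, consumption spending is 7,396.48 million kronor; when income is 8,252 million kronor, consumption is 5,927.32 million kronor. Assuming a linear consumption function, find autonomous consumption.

a = 481

MPC = ΔC/ΔY = (7396.48 − 5927.32)/(10478 − 8252) = 1469.16/2226 = 0.66
a = C − MPC·Y = 5927.32 − 0.66(8252) = 5927.32 − 5446.32 = 481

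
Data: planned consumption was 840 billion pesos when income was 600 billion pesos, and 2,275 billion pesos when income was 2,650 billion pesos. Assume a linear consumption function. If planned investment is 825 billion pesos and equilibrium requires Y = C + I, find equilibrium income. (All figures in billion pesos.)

MPC = (2275 − 840)/(2650 − 600) = 1435/2050 = 0.7
a = 840 − 0.7(600) = 420
Equilibrium: Y = 420 + 0.7Y + 825
0.3Y = 1245, so Y = 1245/0.3 = 4150

Y = 4150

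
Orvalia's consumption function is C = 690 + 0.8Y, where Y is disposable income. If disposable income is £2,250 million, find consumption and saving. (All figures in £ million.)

C = 2490; S = -240

C = 690 + 0.8(2250) = 690 + 1800 = 2490
S = Y − C = 2250 − 2490 = -240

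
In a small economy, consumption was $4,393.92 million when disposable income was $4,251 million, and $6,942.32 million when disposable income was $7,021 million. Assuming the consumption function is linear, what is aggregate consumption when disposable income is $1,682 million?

MPC = (6942.32 − 4393.92)/(7021 − 4251) = 2548.4/2770 = 0.92
a = 4393.92 − 0.92(4251) = 4393.92 − 3910.92 = 483
C = 483 + 0.92(1682) = 483 + 1547.44 = 2030.44

C = 2030.44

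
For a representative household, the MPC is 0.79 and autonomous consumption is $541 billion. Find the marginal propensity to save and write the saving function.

MPS = 0.21; S = -541 + 0.21Y

MPS = 1 − MPC = 1 − 0.79 = 0.21
S = Y − C = -541 + 0.21Y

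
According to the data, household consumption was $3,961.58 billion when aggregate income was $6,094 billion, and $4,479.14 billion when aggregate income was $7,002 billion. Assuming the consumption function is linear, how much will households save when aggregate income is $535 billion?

S = -257.95

MPC = (4479.14 − 3961.58)/(7002 − 6094) = 517.56/908 = 0.57
a = 3961.58 − 0.57(6094) = 3961.58 − 3473.58 = 488
C = 488 + 0.57(535) = 792.95
S = 535 − 792.95 = -257.95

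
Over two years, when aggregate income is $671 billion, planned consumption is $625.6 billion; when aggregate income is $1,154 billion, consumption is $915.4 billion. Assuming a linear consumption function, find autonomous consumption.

MPC = ΔC/ΔY = (915.4 − 625.6)/(1154 − 671) = 289.8/483 = 0.6
a = C − MPC·Y = 625.6 − 0.6(671) = 625.6 − 402.6 = 223

a = 223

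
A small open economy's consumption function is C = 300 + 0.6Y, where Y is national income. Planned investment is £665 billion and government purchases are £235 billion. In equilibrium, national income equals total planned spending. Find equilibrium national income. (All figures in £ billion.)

Y = C + I + G = 300 + 0.6Y + 665 + 235
Y − 0.6Y = 1200
0.4Y = 1200, so Y = 1200/0.4 = 3000

Y = 3000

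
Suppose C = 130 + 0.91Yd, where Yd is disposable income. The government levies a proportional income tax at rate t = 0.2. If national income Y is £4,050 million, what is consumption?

Yd = (1 − 0.2)(4050) = 0.8(4050) = 3240
C = 130 + 0.91(3240) = 130 + 2948.4 = 3078.4

C = 3078.4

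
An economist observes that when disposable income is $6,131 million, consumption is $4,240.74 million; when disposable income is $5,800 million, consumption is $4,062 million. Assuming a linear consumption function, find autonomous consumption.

MPC = ΔC/ΔY = (4240.74 − 4062)/(6131 − 5800) = 178.74/331 = 0.54
a = C − MPC·Y = 4062 − 0.54(5800) = 4062 − 3132 = 930

a = 930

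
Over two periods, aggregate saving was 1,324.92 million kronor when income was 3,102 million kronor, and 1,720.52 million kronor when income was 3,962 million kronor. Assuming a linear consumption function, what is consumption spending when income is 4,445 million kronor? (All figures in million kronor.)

C = 2502.3

MPS = ΔS/ΔY = (1720.52 − 1324.92)/(3962 − 3102) = 395.6/860 = 0.46
MPC = 1 − MPS = 0.54
Autonomous saving = 1324.92 − 0.46(3102) = -102, so a = 102
C = 102 + 0.54(4445) = 102 + 2400.3 = 2502.3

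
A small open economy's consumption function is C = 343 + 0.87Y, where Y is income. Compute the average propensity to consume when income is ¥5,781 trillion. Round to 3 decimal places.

C = 343 + 0.87(5781) = 5372.47
APC = C/Y = 5372.47/5781 = 0.929

APC = 0.929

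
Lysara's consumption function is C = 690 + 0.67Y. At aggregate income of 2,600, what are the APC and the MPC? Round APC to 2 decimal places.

MPC = 0.67 (the slope of the consumption function)
C = 690 + 0.67(2600) = 2432, so APC = 2432/2600 = 0.94

APC = 0.94; MPC = 0.67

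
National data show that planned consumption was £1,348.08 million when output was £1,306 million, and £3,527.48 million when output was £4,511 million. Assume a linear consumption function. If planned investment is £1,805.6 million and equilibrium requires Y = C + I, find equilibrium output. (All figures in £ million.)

MPC = (3527.48 − 1348.08)/(4511 − 1306) = 2179.4/3205 = 0.68
a = 1348.08 − 0.68(1306) = 460
Equilibrium: Y = 460 + 0.68Y + 1805.6
0.32Y = 2265.6, so Y = 2265.6/0.32 = 7080

Y = 7080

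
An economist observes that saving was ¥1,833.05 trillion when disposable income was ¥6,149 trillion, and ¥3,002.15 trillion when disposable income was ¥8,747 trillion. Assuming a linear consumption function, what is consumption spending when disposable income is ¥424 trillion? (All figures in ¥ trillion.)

MPS = ΔS/ΔY = (3002.15 − 1833.05)/(8747 − 6149) = 1169.1/2598 = 0.45
MPC = 1 − MPS = 0.55
Autonomous saving = 1833.05 − 0.45(6149) = -934, so a = 934
C = 934 + 0.55(424) = 934 + 233.2 = 1167.2

C = 1167.2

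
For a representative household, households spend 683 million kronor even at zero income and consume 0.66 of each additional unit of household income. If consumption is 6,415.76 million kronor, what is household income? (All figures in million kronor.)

Y = 8686

683 + 0.66Y = 6415.76
0.66Y = 5732.76, so Y = 5732.76/0.66 = 8686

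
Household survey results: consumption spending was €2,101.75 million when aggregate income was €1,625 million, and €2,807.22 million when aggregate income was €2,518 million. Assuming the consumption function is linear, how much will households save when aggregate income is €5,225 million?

S = 279.25

MPC = (2807.22 − 2101.75)/(2518 − 1625) = 705.47/893 = 0.79
a = 2101.75 − 0.79(1625) = 2101.75 − 1283.75 = 818
C = 818 + 0.79(5225) = 4945.75
S = 5225 − 4945.75 = 279.25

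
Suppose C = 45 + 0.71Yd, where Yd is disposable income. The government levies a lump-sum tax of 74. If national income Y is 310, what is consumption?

C = 212.56

Yd = Y − T = 310 − 74 = 236
C = 45 + 0.71(236) = 45 + 167.56 = 212.56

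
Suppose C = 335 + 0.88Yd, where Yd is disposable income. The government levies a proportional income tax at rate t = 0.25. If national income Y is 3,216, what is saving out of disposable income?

S = -45.56

Yd = (1 − 0.25)(3216) = 0.75(3216) = 2412
C = 335 + 0.88(2412) = 335 + 2122.56 = 2457.56
S = Yd − C = 2412 − 2457.56 = -45.56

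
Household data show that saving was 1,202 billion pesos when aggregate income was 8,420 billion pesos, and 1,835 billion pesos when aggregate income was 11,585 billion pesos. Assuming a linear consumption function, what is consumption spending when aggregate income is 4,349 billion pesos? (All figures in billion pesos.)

MPS = ΔS/ΔY = (1835 − 1202)/(11585 − 8420) = 633/3165 = 0.2
MPC = 1 − MPS = 0.8
Autonomous saving = 1202 − 0.2(8420) = -482, so a = 482
C = 482 + 0.8(4349) = 482 + 3479.2 = 3961.2

C = 3961.2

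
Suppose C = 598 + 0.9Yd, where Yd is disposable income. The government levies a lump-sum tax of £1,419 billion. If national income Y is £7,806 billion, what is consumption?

Yd = Y − T = 7806 − 1419 = 6387
C = 598 + 0.9(6387) = 598 + 5748.3 = 6346.3

C = 6346.3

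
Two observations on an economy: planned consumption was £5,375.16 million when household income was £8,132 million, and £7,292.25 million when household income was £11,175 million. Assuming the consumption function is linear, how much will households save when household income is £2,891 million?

MPC = (7292.25 − 5375.16)/(11175 − 8132) = 1917.09/3043 = 0.63
a = 5375.16 − 0.63(8132) = 5375.16 − 5123.16 = 252
C = 252 + 0.63(2891) = 2073.33
S = 2891 − 2073.33 = 817.67

S = 817.67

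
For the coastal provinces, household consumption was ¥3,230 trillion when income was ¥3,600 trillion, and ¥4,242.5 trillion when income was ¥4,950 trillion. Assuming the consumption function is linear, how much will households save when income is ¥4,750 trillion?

S = 657.5

MPC = (4242.5 − 3230)/(4950 − 3600) = 1012.5/1350 = 0.75
a = 3230 − 0.75(3600) = 3230 − 2700 = 530
C = 530 + 0.75(4750) = 4092.5
S = 4750 − 4092.5 = 657.5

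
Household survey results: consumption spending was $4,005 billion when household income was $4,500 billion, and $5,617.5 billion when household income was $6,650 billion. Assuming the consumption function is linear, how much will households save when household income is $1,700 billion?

S = -205

MPC = (5617.5 − 4005)/(6650 − 4500) = 1612.5/2150 = 0.75
a = 4005 − 0.75(4500) = 4005 − 3375 = 630
C = 630 + 0.75(1700) = 1905
S = 1700 − 1905 = -205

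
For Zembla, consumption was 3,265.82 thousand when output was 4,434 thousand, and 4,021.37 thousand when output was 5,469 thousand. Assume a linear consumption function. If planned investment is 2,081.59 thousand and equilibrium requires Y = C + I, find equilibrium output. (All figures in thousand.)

Y = 7817

MPC = (4021.37 − 3265.82)/(5469 − 4434) = 755.55/1035 = 0.73
a = 3265.82 − 0.73(4434) = 29
Equilibrium: Y = 29 + 0.73Y + 2081.59
0.27Y = 2110.59, so Y = 2110.59/0.27 = 7817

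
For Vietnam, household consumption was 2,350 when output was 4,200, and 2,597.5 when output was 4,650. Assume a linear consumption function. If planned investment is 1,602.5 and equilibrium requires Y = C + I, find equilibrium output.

Y = 3650

MPC = (2597.5 − 2350)/(4650 − 4200) = 247.5/450 = 0.55
a = 2350 − 0.55(4200) = 40
Equilibrium: Y = 40 + 0.55Y + 1602.5
0.45Y = 1642.5, so Y = 1642.5/0.45 = 3650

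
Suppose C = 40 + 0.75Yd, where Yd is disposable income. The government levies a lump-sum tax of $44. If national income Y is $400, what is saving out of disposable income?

Yd = Y − T = 400 − 44 = 356
C = 40 + 0.75(356) = 40 + 267 = 307
S = Yd − C = 356 − 307 = 49

S = 49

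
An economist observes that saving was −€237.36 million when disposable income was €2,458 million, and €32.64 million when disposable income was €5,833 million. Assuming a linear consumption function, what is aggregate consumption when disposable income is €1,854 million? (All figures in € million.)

C = 2139.68

MPS = ΔS/ΔY = (32.64 − (-237.36))/(5833 − 2458) = 270/3375 = 0.08
MPC = 1 − MPS = 0.92
Autonomous saving = -237.36 − 0.08(2458) = -434, so a = 434
C = 434 + 0.92(1854) = 434 + 1705.68 = 2139.68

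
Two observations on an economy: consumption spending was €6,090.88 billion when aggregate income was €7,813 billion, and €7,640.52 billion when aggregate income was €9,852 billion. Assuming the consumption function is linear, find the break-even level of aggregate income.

Y = 637.5

MPC = (7640.52 − 6090.88)/(9852 − 7813) = 1549.64/2039 = 0.76
a = 6090.88 − 0.76(7813) = 6090.88 − 5937.88 = 153
Break-even: Y = a/(1−MPC) = 153/0.24 = 637.5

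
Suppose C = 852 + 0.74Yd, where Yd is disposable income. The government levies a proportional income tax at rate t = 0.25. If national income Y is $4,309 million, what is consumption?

Yd = (1 − 0.25)(4309) = 0.75(4309) = 3231.75
C = 852 + 0.74(3231.75) = 852 + 2391.495 = 3243.495

C = 3243.495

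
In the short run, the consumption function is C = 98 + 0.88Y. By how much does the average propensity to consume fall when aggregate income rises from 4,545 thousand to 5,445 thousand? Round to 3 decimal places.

At Y = 4545: C = 98 + 0.88(4545) = 4097.6, APC = 4097.6/4545 = 0.9016
At Y = 5445: C = 4889.6, APC = 4889.6/5445 = 0.8980
Fall in APC = 0.9016 − 0.8980 = 0.0036 ≈ 0.004

ΔAPC = 0.004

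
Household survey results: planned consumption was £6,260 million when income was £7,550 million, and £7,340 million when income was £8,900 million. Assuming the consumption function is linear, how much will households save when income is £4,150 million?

S = 610

MPC = (7340 − 6260)/(8900 − 7550) = 1080/1350 = 0.8
a = 6260 − 0.8(7550) = 6260 − 6040 = 220
C = 220 + 0.8(4150) = 3540
S = 4150 − 3540 = 610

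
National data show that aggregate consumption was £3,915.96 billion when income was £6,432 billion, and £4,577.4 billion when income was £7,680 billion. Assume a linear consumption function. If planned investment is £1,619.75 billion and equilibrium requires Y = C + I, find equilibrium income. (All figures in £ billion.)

Y = 4525

MPC = (4577.4 − 3915.96)/(7680 − 6432) = 661.44/1248 = 0.53
a = 3915.96 − 0.53(6432) = 507
Equilibrium: Y = 507 + 0.53Y + 1619.75
0.47Y = 2126.75, so Y = 2126.75/0.47 = 4525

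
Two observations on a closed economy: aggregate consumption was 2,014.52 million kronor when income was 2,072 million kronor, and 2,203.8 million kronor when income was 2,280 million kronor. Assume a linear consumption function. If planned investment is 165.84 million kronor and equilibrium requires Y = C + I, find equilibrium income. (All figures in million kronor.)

MPC = (2203.8 − 2014.52)/(2280 − 2072) = 189.28/208 = 0.91
a = 2014.52 − 0.91(2072) = 129
Equilibrium: Y = 129 + 0.91Y + 165.84
0.09Y = 294.84, so Y = 294.84/0.09 = 3276

Y = 3276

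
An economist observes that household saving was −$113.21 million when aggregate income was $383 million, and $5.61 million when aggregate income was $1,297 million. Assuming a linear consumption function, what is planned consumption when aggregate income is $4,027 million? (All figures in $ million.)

C = 3666.49

MPS = ΔS/ΔY = (5.61 − (-113.21))/(1297 − 383) = 118.82/914 = 0.13
MPC = 1 − MPS = 0.87
Autonomous saving = -113.21 − 0.13(383) = -163, so a = 163
C = 163 + 0.87(4027) = 163 + 3503.49 = 3666.49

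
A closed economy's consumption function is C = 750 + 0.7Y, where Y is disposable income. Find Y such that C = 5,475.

750 + 0.7Y = 5475
0.7Y = 4725, so Y = 4725/0.7 = 6750

Y = 6750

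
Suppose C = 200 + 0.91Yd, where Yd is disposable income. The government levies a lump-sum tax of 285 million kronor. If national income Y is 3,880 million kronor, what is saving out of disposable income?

Yd = Y − T = 3880 − 285 = 3595
C = 200 + 0.91(3595) = 200 + 3271.45 = 3471.45
S = Yd − C = 3595 − 3471.45 = 123.55

S = 123.55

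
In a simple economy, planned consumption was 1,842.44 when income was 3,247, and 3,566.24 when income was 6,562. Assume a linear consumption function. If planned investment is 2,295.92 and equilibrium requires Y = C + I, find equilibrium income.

MPC = (3566.24 − 1842.44)/(6562 − 3247) = 1723.8/3315 = 0.52
a = 1842.44 − 0.52(3247) = 154
Equilibrium: Y = 154 + 0.52Y + 2295.92
0.48Y = 2449.92, so Y = 2449.92/0.48 = 5104

Y = 5104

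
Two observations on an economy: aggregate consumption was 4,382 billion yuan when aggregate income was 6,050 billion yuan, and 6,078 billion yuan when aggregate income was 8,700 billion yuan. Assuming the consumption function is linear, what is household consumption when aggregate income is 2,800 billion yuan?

MPC = (6078 − 4382)/(8700 − 6050) = 1696/2650 = 0.64
a = 4382 − 0.64(6050) = 4382 − 3872 = 510
C = 510 + 0.64(2800) = 510 + 1792 = 2302

C = 2302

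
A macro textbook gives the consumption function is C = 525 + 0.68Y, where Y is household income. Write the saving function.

S = Y − C = Y − (525 + 0.68Y) = -525 + (1 − 0.68)Y

S = -525 + 0.32Y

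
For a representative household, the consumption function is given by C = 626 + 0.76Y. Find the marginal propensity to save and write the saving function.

MPS = 0.24; S = -626 + 0.24Y

MPS = 1 − MPC = 1 − 0.76 = 0.24
S = Y − C = -626 + 0.24Y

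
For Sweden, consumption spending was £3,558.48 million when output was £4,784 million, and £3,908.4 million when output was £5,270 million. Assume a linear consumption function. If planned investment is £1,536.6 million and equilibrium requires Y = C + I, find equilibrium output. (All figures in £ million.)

Y = 5895

MPC = (3908.4 − 3558.48)/(5270 − 4784) = 349.92/486 = 0.72
a = 3558.48 − 0.72(4784) = 114
Equilibrium: Y = 114 + 0.72Y + 1536.6
0.28Y = 1650.6, so Y = 1650.6/0.28 = 5895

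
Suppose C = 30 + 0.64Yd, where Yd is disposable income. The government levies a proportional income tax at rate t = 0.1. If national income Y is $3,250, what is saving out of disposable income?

S = 1023

Yd = (1 − 0.1)(3250) = 0.9(3250) = 2925
C = 30 + 0.64(2925) = 30 + 1872 = 1902
S = Yd − C = 2925 − 1902 = 1023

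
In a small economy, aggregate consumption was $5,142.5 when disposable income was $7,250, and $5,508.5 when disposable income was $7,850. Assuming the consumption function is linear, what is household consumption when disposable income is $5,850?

MPC = (5508.5 − 5142.5)/(7850 − 7250) = 366/600 = 0.61
a = 5142.5 − 0.61(7250) = 5142.5 − 4422.5 = 720
C = 720 + 0.61(5850) = 720 + 3568.5 = 4288.5

C = 4288.5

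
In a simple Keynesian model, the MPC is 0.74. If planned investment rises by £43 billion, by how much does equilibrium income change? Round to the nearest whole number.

The multiplier is 1/(1 − MPC) = 1/0.26.
ΔY = 43/0.26 = 165.38 ≈ 165

ΔY ≈ 165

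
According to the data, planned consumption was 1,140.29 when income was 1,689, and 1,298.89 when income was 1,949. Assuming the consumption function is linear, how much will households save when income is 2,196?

MPC = (1298.89 − 1140.29)/(1949 − 1689) = 158.6/260 = 0.61
a = 1140.29 − 0.61(1689) = 1140.29 − 1030.29 = 110
C = 110 + 0.61(2196) = 1449.56
S = 2196 − 1449.56 = 746.44

S = 746.44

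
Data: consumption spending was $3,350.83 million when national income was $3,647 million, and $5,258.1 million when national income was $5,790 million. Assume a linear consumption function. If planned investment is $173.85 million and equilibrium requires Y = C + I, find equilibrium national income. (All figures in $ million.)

Y = 2535

MPC = (5258.1 − 3350.83)/(5790 − 3647) = 1907.27/2143 = 0.89
a = 3350.83 − 0.89(3647) = 105
Equilibrium: Y = 105 + 0.89Y + 173.85
0.11Y = 278.85, so Y = 278.85/0.11 = 2535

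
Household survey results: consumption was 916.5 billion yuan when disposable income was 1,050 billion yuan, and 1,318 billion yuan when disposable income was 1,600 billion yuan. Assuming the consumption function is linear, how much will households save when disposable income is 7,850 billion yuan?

MPC = (1318 − 916.5)/(1600 − 1050) = 401.5/550 = 0.73
a = 916.5 − 0.73(1050) = 916.5 − 766.5 = 150
C = 150 + 0.73(7850) = 5880.5
S = 7850 − 5880.5 = 1969.5

S = 1969.5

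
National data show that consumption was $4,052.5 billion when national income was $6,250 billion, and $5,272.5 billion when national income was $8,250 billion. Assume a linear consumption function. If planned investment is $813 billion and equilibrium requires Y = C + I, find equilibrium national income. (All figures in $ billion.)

Y = 2700

MPC = (5272.5 − 4052.5)/(8250 − 6250) = 1220/2000 = 0.61
a = 4052.5 − 0.61(6250) = 240
Equilibrium: Y = 240 + 0.61Y + 813
0.39Y = 1053, so Y = 1053/0.39 = 2700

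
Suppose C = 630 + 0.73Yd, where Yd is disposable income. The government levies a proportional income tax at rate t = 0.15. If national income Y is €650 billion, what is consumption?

C = 1033.325

Yd = (1 − 0.15)(650) = 0.85(650) = 552.5
C = 630 + 0.73(552.5) = 630 + 403.325 = 1033.325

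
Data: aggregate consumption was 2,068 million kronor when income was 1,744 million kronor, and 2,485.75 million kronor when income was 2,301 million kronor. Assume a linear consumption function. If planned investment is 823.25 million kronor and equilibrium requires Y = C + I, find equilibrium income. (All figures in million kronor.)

Y = 6333

MPC = (2485.75 − 2068)/(2301 − 1744) = 417.75/557 = 0.75
a = 2068 − 0.75(1744) = 760
Equilibrium: Y = 760 + 0.75Y + 823.25
0.25Y = 1583.25, so Y = 1583.25/0.25 = 6333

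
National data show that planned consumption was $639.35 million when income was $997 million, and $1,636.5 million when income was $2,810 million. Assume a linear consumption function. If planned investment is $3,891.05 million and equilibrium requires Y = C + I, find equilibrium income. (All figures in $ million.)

MPC = (1636.5 − 639.35)/(2810 − 997) = 997.15/1813 = 0.55
a = 639.35 − 0.55(997) = 91
Equilibrium: Y = 91 + 0.55Y + 3891.05
0.45Y = 3982.05, so Y = 3982.05/0.45 = 8849

Y = 8849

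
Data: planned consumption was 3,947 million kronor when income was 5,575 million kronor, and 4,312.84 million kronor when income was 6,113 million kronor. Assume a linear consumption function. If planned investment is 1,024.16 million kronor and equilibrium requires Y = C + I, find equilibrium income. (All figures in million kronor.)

Y = 3688

MPC = (4312.84 − 3947)/(6113 − 5575) = 365.84/538 = 0.68
a = 3947 − 0.68(5575) = 156
Equilibrium: Y = 156 + 0.68Y + 1024.16
0.32Y = 1180.16, so Y = 1180.16/0.32 = 3688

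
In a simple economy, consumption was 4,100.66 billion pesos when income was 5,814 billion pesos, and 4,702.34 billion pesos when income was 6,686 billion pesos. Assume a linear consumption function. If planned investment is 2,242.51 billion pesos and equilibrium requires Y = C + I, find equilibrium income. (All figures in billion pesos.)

Y = 7521

MPC = (4702.34 − 4100.66)/(6686 − 5814) = 601.68/872 = 0.69
a = 4100.66 − 0.69(5814) = 89
Equilibrium: Y = 89 + 0.69Y + 2242.51
0.31Y = 2331.51, so Y = 2331.51/0.31 = 7521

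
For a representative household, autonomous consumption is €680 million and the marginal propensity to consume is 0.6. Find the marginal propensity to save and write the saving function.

MPS = 1 − MPC = 1 − 0.6 = 0.4
S = Y − C = -680 + 0.4Y

MPS = 0.4; S = -680 + 0.4Y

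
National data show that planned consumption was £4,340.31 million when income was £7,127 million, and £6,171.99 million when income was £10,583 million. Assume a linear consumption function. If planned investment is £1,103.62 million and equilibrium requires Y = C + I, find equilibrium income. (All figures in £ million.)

Y = 3546

MPC = (6171.99 − 4340.31)/(10583 − 7127) = 1831.68/3456 = 0.53
a = 4340.31 − 0.53(7127) = 563
Equilibrium: Y = 563 + 0.53Y + 1103.62
0.47Y = 1666.62, so Y = 1666.62/0.47 = 3546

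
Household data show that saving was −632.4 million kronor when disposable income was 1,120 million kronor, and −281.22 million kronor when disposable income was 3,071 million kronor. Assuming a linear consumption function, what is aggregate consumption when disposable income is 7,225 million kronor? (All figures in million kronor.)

MPS = ΔS/ΔY = (-281.22 − (-632.4))/(3071 − 1120) = 351.18/1951 = 0.18
MPC = 1 − MPS = 0.82
Autonomous saving = -632.4 − 0.18(1120) = -834, so a = 834
C = 834 + 0.82(7225) = 834 + 5924.5 = 6758.5

C = 6758.5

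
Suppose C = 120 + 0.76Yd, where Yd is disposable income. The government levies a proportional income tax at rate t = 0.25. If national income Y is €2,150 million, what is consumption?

Yd = (1 − 0.25)(2150) = 0.75(2150) = 1612.5
C = 120 + 0.76(1612.5) = 120 + 1225.5 = 1345.5

C = 1345.5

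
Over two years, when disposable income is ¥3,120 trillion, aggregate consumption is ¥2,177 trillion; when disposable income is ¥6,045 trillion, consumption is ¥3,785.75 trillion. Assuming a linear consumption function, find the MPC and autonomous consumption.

MPC = ΔC/ΔY = (3785.75 − 2177)/(6045 − 3120) = 1608.75/2925 = 0.55
a = C − MPC·Y = 2177 − 0.55(3120) = 2177 − 1716 = 461

MPC = 0.55; a = 461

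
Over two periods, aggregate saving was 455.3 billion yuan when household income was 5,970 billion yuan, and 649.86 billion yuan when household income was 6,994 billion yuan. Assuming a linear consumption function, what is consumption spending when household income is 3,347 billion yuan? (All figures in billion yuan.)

MPS = ΔS/ΔY = (649.86 − 455.3)/(6994 − 5970) = 194.56/1024 = 0.19
MPC = 1 − MPS = 0.81
Autonomous saving = 455.3 − 0.19(5970) = -679, so a = 679
C = 679 + 0.81(3347) = 679 + 2711.07 = 3390.07

C = 3390.07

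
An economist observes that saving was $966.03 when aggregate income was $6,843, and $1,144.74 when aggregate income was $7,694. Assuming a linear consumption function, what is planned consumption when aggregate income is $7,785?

C = 6621.15

MPS = ΔS/ΔY = (1144.74 − 966.03)/(7694 − 6843) = 178.71/851 = 0.21
MPC = 1 − MPS = 0.79
Autonomous saving = 966.03 − 0.21(6843) = -471, so a = 471
C = 471 + 0.79(7785) = 471 + 6150.15 = 6621.15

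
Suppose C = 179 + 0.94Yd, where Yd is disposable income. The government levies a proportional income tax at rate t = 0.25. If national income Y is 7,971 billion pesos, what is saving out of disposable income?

Yd = (1 − 0.25)(7971) = 0.75(7971) = 5978.25
C = 179 + 0.94(5978.25) = 179 + 5619.555 = 5798.555
S = Yd − C = 5978.25 − 5798.555 = 179.695

S = 179.695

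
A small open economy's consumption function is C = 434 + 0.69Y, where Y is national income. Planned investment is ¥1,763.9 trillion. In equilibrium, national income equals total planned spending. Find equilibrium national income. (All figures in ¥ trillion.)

Y = 7090

Y = C + I = 434 + 0.69Y + 1763.9
Y − 0.69Y = 2197.9
0.31Y = 2197.9, so Y = 2197.9/0.31 = 7090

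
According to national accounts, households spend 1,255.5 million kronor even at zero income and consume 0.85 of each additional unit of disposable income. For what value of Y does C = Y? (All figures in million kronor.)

At break-even, C = Y: 1255.5 + 0.85Y = Y
0.15Y = 1255.5, so Y = 1255.5/0.15 = 8370

Y = 8370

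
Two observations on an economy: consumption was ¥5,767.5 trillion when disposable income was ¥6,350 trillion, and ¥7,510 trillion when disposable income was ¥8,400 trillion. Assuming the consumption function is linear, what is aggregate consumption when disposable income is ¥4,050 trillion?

C = 3812.5

MPC = (7510 − 5767.5)/(8400 − 6350) = 1742.5/2050 = 0.85
a = 5767.5 − 0.85(6350) = 5767.5 − 5397.5 = 370
C = 370 + 0.85(4050) = 370 + 3442.5 = 3812.5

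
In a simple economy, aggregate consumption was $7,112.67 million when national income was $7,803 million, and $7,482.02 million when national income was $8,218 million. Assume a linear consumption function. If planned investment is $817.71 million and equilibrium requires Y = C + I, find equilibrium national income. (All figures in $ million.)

MPC = (7482.02 − 7112.67)/(8218 − 7803) = 369.35/415 = 0.89
a = 7112.67 − 0.89(7803) = 168
Equilibrium: Y = 168 + 0.89Y + 817.71
0.11Y = 985.71, so Y = 985.71/0.11 = 8961

Y = 8961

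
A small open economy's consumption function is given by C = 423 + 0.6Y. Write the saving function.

S = Y − C = Y − (423 + 0.6Y) = -423 + (1 − 0.6)Y

S = -423 + 0.4Y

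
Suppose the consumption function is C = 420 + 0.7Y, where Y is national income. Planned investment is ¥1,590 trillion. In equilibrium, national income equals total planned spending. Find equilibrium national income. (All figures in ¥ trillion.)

Y = 6700

Y = C + I = 420 + 0.7Y + 1590
Y − 0.7Y = 2010
0.3Y = 2010, so Y = 2010/0.3 = 6700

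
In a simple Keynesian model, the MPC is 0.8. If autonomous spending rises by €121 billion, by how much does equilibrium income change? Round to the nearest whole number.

The multiplier is 1/(1 − MPC) = 1/0.2.
ΔY = 121/0.2 = 605.00 ≈ 605

ΔY ≈ 605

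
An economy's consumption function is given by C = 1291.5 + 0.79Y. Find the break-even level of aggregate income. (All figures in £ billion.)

At break-even, C = Y: 1291.5 + 0.79Y = Y
0.21Y = 1291.5, so Y = 1291.5/0.21 = 6150

Y = 6150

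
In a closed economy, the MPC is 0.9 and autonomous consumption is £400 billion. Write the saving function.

S = -400 + 0.1Y

S = Y − C = Y − (400 + 0.9Y) = -400 + (1 − 0.9)Y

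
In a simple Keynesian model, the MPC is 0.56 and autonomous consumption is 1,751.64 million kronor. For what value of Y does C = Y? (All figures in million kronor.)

At break-even, C = Y: 1751.64 + 0.56Y = Y
0.44Y = 1751.64, so Y = 1751.64/0.44 = 3981

Y = 3981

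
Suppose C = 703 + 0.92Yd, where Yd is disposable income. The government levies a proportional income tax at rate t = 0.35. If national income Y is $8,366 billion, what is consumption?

Yd = (1 − 0.35)(8366) = 0.65(8366) = 5437.9
C = 703 + 0.92(5437.9) = 703 + 5002.868 = 5705.868

C = 5705.868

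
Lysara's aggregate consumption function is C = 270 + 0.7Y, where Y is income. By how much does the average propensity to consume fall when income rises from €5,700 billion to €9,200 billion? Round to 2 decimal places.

ΔAPC = 0.02

At Y = 5700: C = 270 + 0.7(5700) = 4260, APC = 4260/5700 = 0.747
At Y = 9200: C = 6710, APC = 6710/9200 = 0.729
Fall in APC = 0.747 − 0.729 = 0.018 ≈ 0.02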